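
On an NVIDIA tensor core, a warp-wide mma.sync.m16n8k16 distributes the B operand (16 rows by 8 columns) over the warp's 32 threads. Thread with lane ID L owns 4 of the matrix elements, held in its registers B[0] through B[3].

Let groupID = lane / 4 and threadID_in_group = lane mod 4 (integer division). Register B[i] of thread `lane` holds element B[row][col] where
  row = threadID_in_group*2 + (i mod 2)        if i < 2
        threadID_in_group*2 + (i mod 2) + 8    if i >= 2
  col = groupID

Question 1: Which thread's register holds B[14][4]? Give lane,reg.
19,2

c=4→G=4  r=14→rhi=1,T=3,p=0
L=4*4+3=19  i=1*2+0=2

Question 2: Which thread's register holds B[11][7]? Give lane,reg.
29,3

c=7⇒gr=7  r=11⇒Rb=1,th=1,odd=1
L=7*4+1=29  i=1*2+1=3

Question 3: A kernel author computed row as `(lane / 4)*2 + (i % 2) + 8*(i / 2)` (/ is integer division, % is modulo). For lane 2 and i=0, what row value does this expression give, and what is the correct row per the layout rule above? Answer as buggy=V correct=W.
buggy=0 correct=4

`(lane / 4)*2 + (i % 2) + 8*(i / 2)`[2,0]=>0
2: grp=0,tig=2
[0] (2*2+0+0,0) = (4,0)
row: 0 vs 4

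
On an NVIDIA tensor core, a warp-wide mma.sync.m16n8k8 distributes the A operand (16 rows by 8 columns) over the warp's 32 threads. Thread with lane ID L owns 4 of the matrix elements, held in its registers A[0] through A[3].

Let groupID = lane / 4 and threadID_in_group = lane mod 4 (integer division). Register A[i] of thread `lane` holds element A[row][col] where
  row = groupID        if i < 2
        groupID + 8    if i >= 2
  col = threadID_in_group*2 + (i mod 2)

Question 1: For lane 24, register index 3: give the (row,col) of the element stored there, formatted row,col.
lane 24: gr=6 (24/4), th=0 (24%4)
i=3: r=6+8=14, c=0*2+1=1

14,1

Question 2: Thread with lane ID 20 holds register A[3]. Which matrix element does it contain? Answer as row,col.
lane 20: gid=5 (20/4), tid=0 (20%4)
i=3: r=5+8=13, c=0*2+1=1

13,1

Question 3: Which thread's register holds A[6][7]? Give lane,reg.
r=6->g=6,rb=0  c=7->t=3,b0=1
L=6*4+3=27  i=0*2+1=1

27,1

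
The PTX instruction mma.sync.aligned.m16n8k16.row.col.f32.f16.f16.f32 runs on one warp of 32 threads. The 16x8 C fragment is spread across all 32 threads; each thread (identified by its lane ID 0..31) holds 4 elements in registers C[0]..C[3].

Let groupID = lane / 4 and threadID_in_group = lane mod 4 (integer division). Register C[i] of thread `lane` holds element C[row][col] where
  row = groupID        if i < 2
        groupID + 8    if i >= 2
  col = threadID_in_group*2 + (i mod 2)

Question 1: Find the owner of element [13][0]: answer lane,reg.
r=13→G=5,rhi=1  c=0→T=0,p=0
L=5*4+0=20  i=1*2+0=2

20,2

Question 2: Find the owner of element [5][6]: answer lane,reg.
r=5→G=5,rhi=0  c=6→T=3,p=0
L=5*4+3=23  i=0*2+0=0

23,0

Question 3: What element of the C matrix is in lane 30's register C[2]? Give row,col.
15,4

L=30⇒gr=30>>2=7, th=30&3=2
[2]⇒row 7+8=15  col 2·2+0=4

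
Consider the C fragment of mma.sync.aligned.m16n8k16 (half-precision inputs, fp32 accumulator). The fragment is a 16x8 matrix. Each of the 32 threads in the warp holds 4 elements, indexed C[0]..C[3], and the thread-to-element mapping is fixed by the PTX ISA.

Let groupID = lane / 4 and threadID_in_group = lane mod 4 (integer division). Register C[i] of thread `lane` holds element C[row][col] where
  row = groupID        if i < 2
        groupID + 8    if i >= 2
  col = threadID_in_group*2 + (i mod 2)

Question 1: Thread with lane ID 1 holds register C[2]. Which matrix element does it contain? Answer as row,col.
lane 1: G=0 (1/4), T=1 (1%4)
i=2: r=0+8=8, c=1*2+0=2

8,2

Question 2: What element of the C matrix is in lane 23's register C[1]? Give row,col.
5,7

23: gid=5,tid=3
[1] (5+0,3*2+1) = (5,7)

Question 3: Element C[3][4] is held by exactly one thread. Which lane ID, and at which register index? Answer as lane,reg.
r:3=>grp=3,rB=0  c:4=>tig=2,lo=0
L=3*4+2=14  i=0*2+0=0

14,0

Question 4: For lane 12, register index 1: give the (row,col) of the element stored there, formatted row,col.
12: gid=3,tid=0
[1] (3+0,0*2+1) = (3,1)

3,1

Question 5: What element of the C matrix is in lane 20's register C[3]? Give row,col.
13,1

L=20⇒gr=20>>2=5, th=20&3=0
[3]⇒row 5+8=13  col 0·2+1=1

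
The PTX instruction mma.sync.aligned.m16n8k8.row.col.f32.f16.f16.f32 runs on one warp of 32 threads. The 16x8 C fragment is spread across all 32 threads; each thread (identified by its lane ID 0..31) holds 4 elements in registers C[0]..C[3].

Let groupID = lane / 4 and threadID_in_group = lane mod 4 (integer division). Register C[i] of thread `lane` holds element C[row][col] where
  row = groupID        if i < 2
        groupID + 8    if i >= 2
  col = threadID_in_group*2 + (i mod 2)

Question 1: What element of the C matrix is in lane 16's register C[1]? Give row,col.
lane 16->16/4=4, 16 mod 4=0
i=1  r:4+0->4  c:2·0+1->1

4,1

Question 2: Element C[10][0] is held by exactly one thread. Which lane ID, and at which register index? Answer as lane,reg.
8,2

r=10⇒gr=2,Rb=1  c=0⇒th=0,odd=0
L=2*4+0=8  i=1*2+0=2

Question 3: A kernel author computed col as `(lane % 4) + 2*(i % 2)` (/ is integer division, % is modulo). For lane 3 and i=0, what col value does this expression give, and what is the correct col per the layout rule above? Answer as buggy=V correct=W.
`(lane % 4) + 2*(i % 2)`[3,0]->3
lane 3: g=0 (3/4), t=3 (3%4)
i=0: r=0+0=0, c=3*2+0=6
col: 3 vs 6

buggy=3 correct=6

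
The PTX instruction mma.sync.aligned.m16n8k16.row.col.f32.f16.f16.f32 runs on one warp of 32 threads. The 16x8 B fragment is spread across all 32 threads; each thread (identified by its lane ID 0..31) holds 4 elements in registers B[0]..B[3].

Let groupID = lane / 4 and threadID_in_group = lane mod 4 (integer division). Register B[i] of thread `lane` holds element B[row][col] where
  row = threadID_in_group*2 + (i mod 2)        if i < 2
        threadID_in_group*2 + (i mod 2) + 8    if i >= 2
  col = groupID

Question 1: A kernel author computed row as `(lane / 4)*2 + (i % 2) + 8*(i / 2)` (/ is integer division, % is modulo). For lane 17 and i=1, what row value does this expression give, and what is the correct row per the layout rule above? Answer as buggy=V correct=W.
`(lane / 4)*2 + (i % 2) + 8*(i / 2)`[17,1]→9
lane 17: G=4 (17/4), T=1 (17%4)
i=1: r=1*2+1+0=3, c=G=4
row: 9 vs 3

buggy=9 correct=3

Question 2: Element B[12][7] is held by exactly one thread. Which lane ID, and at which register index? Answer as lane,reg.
30,2

c=7->g=7  r=12->rb=1,t=2,b0=0
L=7*4+2=30  i=1*2+0=2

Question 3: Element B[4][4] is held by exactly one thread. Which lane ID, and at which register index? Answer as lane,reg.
18,0

c: 4->gid=4  r: 4->r8=0,tid=2,i&1=0
L=4*4+2=18  i=0*2+0=0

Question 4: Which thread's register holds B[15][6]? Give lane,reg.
c: 6->gid=6  r: 15->r8=1,tid=3,i&1=1
L=6*4+3=27  i=1*2+1=3

27,3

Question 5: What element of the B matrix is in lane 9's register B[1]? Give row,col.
3,2

9: G=2,T=1
[1] (1*2+1+0,2) = (3,2)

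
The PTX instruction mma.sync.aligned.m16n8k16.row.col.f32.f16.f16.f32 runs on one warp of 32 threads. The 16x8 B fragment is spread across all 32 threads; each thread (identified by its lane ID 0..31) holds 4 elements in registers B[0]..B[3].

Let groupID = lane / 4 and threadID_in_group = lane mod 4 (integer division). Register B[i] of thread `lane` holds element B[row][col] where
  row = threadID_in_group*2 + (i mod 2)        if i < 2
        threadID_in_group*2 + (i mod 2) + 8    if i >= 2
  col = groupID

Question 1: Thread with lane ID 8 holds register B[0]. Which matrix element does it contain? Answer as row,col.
lane 8: grp=2 (8/4), tig=0 (8%4)
i=0: r=0*2+0+0=0, c=grp=2

0,2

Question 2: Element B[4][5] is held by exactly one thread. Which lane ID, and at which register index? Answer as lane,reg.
c=5⇒gr=5  r=4⇒Rb=0,th=2,odd=0
L=5*4+2=22  i=0*2+0=0

22,0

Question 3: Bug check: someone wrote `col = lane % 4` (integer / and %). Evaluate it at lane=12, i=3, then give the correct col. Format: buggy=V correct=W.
`lane % 4`[12,3]->0
L=12->g=12>>2=3, t=12&3=0
[3]->row 0·2+1+8=9  col g=3
col: 0 vs 3

buggy=0 correct=3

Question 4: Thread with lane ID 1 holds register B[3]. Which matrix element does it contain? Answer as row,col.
lane 1->1/4=0, 1 mod 4=1
i=3  r:2·1+1+8->11  c:0

11,0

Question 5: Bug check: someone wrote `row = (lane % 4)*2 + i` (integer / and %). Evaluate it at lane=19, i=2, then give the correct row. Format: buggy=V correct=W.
`(lane % 4)*2 + i`[19,2]->8
lane 19: gid=4 (19/4), tid=3 (19%4)
i=2: r=3*2+0+8=14, c=gid=4
row: 8 vs 14

buggy=8 correct=14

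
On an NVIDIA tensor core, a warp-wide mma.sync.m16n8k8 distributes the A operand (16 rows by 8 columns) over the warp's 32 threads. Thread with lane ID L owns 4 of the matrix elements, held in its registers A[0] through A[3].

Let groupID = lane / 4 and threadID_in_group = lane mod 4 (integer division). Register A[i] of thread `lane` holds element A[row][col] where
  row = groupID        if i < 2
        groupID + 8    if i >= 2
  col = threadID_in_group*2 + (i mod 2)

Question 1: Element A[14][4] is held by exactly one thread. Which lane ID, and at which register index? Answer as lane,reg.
r:14=>grp=6,rB=1  c:4=>tig=2,lo=0
L=6*4+2=26  i=1*2+0=2

26,2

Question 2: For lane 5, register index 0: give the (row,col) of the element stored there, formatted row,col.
1,2

lane 5⇒5/4=1, 5 mod 4=1
i=0  r:1+0⇒1  c:2·1+0⇒2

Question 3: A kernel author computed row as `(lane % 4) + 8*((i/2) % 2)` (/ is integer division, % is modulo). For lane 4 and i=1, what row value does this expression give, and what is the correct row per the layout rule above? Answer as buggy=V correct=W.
buggy=0 correct=1

`(lane % 4) + 8*((i/2) % 2)`[4,1]->0
L=4->g=4>>2=1, t=4&3=0
[1]->row 1+0=1  col 0·2+1=1
row: 0 vs 1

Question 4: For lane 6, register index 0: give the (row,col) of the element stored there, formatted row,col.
1,4

lane 6->6/4=1, 6 mod 4=2
i=0  r:1+0->1  c:2·2+0->4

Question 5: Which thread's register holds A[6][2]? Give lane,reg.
r:6=>grp=6,rB=0  c:2=>tig=1,lo=0
L=6*4+1=25  i=0*2+0=0

25,0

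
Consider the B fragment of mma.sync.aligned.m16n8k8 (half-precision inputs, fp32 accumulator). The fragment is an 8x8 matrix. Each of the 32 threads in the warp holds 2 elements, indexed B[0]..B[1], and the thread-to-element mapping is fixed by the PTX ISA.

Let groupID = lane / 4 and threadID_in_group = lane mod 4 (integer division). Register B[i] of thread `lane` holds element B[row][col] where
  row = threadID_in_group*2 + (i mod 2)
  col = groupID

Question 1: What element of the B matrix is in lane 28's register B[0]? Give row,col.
0,7

28: gid=7,tid=0
[0] (0*2+0,7) = (0,7)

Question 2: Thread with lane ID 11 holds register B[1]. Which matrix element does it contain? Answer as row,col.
lane 11->11/4=2, 11 mod 4=3
i=1  r:2·3+1->7  c:2

7,2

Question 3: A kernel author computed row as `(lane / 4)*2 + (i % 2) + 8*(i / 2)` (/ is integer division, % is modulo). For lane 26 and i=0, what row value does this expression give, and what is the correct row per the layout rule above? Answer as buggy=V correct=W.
`(lane / 4)*2 + (i % 2) + 8*(i / 2)`[26,0]→12
26: G=6,T=2
[0] (2*2+0,6) = (4,6)
row: 12 vs 4

buggy=12 correct=4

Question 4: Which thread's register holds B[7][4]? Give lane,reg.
c=4→G=4  r=7→T=3,p=1
L=4*4+3=19  i=1=1

19,1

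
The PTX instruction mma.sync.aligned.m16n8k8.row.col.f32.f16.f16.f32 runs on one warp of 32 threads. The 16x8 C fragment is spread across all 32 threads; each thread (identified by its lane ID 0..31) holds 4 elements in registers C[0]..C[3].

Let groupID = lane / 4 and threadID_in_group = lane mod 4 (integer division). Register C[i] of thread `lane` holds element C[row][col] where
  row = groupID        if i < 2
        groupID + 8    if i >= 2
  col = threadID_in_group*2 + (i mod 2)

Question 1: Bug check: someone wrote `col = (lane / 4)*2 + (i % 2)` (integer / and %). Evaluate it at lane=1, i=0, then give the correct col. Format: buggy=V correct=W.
buggy=0 correct=2

`(lane / 4)*2 + (i % 2)`[1,0]=>0
1: grp=0,tig=1
[0] (0+0,1*2+0) = (0,2)
col: 0 vs 2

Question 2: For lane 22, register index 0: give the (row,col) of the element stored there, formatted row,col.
5,4

lane 22: G=5 (22/4), T=2 (22%4)
i=0: r=5+0=5, c=2*2+0=4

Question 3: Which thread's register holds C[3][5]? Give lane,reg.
14,1

r=3->g=3,rb=0  c=5->t=2,b0=1
L=3*4+2=14  i=0*2+1=1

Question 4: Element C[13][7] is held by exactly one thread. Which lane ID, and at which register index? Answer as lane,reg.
r=13→G=5,rhi=1  c=7→T=3,p=1
L=5*4+3=23  i=1*2+1=3

23,3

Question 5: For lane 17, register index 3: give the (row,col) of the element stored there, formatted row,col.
17: g=4,t=1
[3] (4+8,1*2+1) = (12,3)

12,3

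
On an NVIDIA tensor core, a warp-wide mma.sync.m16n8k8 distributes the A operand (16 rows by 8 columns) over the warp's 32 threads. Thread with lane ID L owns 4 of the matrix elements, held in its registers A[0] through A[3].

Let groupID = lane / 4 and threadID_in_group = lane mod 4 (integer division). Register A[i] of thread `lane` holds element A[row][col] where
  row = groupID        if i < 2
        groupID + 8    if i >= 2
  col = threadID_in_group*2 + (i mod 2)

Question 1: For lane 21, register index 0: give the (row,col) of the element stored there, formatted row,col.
5,2

lane 21: g=5 (21/4), t=1 (21%4)
i=0: r=5+0=5, c=1*2+0=2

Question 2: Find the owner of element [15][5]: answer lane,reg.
30,3

r:15=>grp=7,rB=1  c:5=>tig=2,lo=1
L=7*4+2=30  i=1*2+1=3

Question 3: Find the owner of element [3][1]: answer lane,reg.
12,1

r: 3->gid=3,r8=0  c: 1->tid=0,i&1=1
L=3*4+0=12  i=0*2+1=1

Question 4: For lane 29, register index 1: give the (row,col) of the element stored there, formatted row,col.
7,3

29: g=7,t=1
[1] (7+0,1*2+1) = (7,3)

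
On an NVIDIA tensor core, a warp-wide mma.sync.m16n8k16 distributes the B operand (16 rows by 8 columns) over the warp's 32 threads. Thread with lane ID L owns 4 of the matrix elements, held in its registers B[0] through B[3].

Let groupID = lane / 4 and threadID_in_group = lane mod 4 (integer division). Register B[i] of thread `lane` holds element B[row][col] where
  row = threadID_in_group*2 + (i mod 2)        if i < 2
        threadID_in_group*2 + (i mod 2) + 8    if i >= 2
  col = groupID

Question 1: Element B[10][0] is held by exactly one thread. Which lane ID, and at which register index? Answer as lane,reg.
c=0→G=0  r=10→rhi=1,T=1,p=0
L=0*4+1=1  i=1*2+0=2

1,2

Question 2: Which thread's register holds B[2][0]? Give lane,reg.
c=0->g=0  r=2->rb=0,t=1,b0=0
L=0*4+1=1  i=0*2+0=0

1,0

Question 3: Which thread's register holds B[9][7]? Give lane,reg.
c=7→G=7  r=9→rhi=1,T=0,p=1
L=7*4+0=28  i=1*2+1=3

28,3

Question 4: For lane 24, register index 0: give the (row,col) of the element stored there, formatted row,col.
0,6

24: gid=6,tid=0
[0] (0*2+0+0,6) = (0,6)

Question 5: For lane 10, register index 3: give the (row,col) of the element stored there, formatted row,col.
lane 10->10/4=2, 10 mod 4=2
i=3  r:2·2+1+8->13  c:2

13,2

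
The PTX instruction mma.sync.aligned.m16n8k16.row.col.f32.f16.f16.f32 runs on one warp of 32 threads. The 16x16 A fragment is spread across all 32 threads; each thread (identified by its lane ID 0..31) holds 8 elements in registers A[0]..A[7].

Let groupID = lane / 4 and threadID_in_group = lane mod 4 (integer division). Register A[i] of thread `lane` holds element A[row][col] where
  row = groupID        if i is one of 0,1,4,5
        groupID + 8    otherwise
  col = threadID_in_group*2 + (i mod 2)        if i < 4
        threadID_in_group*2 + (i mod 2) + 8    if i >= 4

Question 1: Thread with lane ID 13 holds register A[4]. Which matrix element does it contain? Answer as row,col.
lane 13: G=3 (13/4), T=1 (13%4)
i=4: r=3+0=3, c=1*2+0+8=10

3,10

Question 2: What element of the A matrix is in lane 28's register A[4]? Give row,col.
lane 28: g=7 (28/4), t=0 (28%4)
i=4: r=7+0=7, c=0*2+0+8=8

7,8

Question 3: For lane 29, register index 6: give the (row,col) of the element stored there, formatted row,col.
15,10

L=29→G=29>>2=7, T=29&3=1
[6]→row 7+8=15  col 1·2+0+8=10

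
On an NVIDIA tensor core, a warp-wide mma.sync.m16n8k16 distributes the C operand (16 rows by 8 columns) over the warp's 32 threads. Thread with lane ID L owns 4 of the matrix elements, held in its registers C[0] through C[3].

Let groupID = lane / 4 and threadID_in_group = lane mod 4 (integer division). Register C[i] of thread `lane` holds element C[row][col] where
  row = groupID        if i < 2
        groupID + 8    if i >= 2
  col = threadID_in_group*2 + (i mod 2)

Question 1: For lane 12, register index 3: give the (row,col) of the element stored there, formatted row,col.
lane 12: g=3 (12/4), t=0 (12%4)
i=3: r=3+8=11, c=0*2+1=1

11,1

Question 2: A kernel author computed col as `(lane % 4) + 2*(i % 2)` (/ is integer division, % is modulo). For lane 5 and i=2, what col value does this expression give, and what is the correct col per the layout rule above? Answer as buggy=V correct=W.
`(lane % 4) + 2*(i % 2)`[5,2]=>1
L=5=>grp=5>>2=1, tig=5&3=1
[2]=>row 1+8=9  col 1·2+0=2
col: 1 vs 2

buggy=1 correct=2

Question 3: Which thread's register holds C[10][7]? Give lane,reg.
11,3

r:10=>grp=2,rB=1  c:7=>tig=3,lo=1
L=2*4+3=11  i=1*2+1=3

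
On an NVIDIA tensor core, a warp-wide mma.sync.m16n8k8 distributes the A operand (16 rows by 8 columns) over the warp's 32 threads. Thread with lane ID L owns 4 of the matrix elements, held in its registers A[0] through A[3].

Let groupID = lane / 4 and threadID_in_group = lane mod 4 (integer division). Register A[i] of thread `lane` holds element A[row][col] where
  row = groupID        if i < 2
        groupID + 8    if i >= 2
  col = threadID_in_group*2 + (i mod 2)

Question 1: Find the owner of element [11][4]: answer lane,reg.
r=11->g=3,rb=1  c=4->t=2,b0=0
L=3*4+2=14  i=1*2+0=2

14,2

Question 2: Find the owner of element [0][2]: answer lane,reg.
1,0

r: 0->gid=0,r8=0  c: 2->tid=1,i&1=0
L=0*4+1=1  i=0*2+0=0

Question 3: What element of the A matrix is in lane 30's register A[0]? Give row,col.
L=30⇒gr=30>>2=7, th=30&3=2
[0]⇒row 7+0=7  col 2·2+0=4

7,4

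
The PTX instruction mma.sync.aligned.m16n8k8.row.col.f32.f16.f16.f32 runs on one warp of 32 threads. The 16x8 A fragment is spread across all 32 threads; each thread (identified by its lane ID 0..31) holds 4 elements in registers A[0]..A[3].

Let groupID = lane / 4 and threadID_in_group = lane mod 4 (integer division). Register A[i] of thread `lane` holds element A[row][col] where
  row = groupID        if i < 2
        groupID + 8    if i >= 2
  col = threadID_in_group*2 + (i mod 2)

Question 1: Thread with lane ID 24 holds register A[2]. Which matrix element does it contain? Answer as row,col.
24: g=6,t=0
[2] (6+8,0*2+0) = (14,0)

14,0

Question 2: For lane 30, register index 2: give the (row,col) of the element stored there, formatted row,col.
15,4

30: G=7,T=2
[2] (7+8,2*2+0) = (15,4)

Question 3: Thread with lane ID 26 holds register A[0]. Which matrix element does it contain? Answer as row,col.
lane 26->26/4=6, 26 mod 4=2
i=0  r:6+0->6  c:2·2+0->4

6,4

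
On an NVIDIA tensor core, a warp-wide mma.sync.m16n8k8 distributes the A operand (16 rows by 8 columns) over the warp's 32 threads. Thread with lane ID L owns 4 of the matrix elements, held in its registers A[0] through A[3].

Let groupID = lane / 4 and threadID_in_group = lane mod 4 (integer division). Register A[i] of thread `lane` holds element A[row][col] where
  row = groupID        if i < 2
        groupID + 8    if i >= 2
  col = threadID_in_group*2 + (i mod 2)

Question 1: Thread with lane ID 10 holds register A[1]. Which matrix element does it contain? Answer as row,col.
2,5

10: G=2,T=2
[1] (2+0,2*2+1) = (2,5)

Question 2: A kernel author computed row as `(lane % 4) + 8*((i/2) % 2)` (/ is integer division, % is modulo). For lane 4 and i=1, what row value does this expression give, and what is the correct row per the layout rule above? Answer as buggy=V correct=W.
buggy=0 correct=1

`(lane % 4) + 8*((i/2) % 2)`[4,1]⇒0
4: gr=1,th=0
[1] (1+0,0*2+1) = (1,1)
row: 0 vs 1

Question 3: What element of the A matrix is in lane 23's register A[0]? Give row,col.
5,6

23: gr=5,th=3
[0] (5+0,3*2+0) = (5,6)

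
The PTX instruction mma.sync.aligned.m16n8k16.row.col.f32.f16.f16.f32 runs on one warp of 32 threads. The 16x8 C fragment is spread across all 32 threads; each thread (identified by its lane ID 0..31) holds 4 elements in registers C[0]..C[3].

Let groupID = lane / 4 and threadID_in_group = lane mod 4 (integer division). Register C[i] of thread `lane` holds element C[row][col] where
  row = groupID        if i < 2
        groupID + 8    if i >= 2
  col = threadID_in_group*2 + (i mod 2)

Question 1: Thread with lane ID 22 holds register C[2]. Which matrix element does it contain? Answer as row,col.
13,4

22: grp=5,tig=2
[2] (5+8,2*2+0) = (13,4)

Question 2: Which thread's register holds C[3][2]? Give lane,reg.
13,0

r:3=>grp=3,rB=0  c:2=>tig=1,lo=0
L=3*4+1=13  i=0*2+0=0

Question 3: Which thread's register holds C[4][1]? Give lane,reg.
16,1

r:4=>grp=4,rB=0  c:1=>tig=0,lo=1
L=4*4+0=16  i=0*2+1=1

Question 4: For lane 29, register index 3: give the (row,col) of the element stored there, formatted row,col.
29: g=7,t=1
[3] (7+8,1*2+1) = (15,3)

15,3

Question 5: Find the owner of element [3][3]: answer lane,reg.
13,1

r: 3->gid=3,r8=0  c: 3->tid=1,i&1=1
L=3*4+1=13  i=0*2+1=1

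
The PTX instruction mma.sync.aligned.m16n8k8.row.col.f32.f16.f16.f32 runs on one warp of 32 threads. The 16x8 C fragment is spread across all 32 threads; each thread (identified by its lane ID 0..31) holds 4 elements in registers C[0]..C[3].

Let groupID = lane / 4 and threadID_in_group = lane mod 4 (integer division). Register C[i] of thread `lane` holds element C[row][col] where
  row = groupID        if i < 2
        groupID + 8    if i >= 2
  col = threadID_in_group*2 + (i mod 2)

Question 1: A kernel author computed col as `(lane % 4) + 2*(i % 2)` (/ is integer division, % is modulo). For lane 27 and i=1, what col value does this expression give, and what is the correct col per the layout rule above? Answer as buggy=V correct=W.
`(lane % 4) + 2*(i % 2)`[27,1]->5
lane 27->27/4=6, 27 mod 4=3
i=1  r:6+0->6  c:2·3+1->7
col: 5 vs 7

buggy=5 correct=7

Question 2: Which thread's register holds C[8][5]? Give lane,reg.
2,3

r:8=>grp=0,rB=1  c:5=>tig=2,lo=1
L=0*4+2=2  i=1*2+1=3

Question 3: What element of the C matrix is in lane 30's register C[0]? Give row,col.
7,4

L=30⇒gr=30>>2=7, th=30&3=2
[0]⇒row 7+0=7  col 2·2+0=4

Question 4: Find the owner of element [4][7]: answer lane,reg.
19,1

r=4→G=4,rhi=0  c=7→T=3,p=1
L=4*4+3=19  i=0*2+1=1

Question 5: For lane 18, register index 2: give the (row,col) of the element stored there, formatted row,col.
lane 18->18/4=4, 18 mod 4=2
i=2  r:4+8->12  c:2·2+0->4

12,4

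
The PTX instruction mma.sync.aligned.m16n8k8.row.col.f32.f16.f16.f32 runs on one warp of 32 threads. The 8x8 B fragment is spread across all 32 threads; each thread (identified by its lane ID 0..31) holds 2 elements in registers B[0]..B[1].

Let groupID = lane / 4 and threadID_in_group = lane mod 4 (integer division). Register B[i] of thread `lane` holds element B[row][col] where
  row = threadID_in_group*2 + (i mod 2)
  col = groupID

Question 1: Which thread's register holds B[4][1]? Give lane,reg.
c=1⇒gr=1  r=4⇒th=2,odd=0
L=1*4+2=6  i=0=0

6,0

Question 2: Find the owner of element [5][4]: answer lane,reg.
18,1

c=4->g=4  r=5->t=2,b0=1
L=4*4+2=18  i=1=1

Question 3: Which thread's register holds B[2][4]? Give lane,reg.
c:4=>grp=4  r:2=>tig=1,lo=0
L=4*4+1=17  i=0=0

17,0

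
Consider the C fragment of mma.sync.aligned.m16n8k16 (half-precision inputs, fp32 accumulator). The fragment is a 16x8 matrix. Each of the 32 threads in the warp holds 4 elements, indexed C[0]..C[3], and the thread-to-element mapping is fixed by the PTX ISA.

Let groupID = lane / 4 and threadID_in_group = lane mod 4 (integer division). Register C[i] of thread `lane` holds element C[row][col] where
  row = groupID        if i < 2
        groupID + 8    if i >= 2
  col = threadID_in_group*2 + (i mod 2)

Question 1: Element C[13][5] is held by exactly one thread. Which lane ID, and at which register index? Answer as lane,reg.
r=13→G=5,rhi=1  c=5→T=2,p=1
L=5*4+2=22  i=1*2+1=3

22,3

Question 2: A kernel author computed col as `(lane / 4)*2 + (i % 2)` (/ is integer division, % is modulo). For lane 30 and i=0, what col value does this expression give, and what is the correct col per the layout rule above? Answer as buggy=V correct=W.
`(lane / 4)*2 + (i % 2)`[30,0]=>14
lane 30=>30/4=7, 30 mod 4=2
i=0  r:7+0=>7  c:2·2+0=>4
col: 14 vs 4

buggy=14 correct=4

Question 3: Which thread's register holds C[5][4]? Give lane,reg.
22,0

r=5→G=5,rhi=0  c=4→T=2,p=0
L=5*4+2=22  i=0*2+0=0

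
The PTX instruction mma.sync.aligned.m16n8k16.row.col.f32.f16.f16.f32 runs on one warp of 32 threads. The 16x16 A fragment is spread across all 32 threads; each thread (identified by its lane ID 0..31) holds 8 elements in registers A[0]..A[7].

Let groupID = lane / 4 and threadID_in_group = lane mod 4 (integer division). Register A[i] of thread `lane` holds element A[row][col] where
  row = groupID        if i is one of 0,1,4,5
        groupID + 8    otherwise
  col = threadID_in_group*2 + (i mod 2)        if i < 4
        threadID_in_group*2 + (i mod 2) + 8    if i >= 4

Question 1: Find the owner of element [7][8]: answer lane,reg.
28,4

r: 7->gid=7,r8=0  c: 8->c8=1,tid=0,i&1=0
L=7*4+0=28  i=1*4+0*2+0=4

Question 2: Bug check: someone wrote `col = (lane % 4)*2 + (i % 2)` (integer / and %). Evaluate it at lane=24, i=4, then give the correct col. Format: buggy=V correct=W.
buggy=0 correct=8

`(lane % 4)*2 + (i % 2)`[24,4]->0
L=24->g=24>>2=6, t=24&3=0
[4]->row 6+0=6  col 0·2+0+8=8
col: 0 vs 8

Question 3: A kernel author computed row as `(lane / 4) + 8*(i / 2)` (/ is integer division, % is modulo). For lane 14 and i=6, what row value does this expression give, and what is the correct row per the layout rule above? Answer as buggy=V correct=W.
`(lane / 4) + 8*(i / 2)`[14,6]→27
lane 14→14/4=3, 14 mod 4=2
i=6  r:3+8→11  c:2·2+0+8→12
row: 27 vs 11

buggy=27 correct=11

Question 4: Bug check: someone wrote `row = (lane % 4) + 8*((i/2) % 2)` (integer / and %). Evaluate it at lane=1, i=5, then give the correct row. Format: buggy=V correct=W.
`(lane % 4) + 8*((i/2) % 2)`[1,5]->1
1: g=0,t=1
[5] (0+0,1*2+1+8) = (0,11)
row: 1 vs 0

buggy=1 correct=0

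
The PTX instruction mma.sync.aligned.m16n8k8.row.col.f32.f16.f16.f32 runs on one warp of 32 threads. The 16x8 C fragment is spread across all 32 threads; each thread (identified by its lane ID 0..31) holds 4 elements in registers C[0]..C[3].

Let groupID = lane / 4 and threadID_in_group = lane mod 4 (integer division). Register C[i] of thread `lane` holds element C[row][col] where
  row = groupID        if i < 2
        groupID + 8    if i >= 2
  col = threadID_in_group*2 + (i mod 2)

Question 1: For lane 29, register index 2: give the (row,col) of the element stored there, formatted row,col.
lane 29->29/4=7, 29 mod 4=1
i=2  r:7+8->15  c:2·1+0->2

15,2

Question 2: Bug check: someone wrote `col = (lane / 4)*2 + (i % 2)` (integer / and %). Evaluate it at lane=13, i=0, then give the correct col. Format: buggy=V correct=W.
buggy=6 correct=2

`(lane / 4)*2 + (i % 2)`[13,0]⇒6
13: gr=3,th=1
[0] (3+0,1*2+0) = (3,2)
col: 6 vs 2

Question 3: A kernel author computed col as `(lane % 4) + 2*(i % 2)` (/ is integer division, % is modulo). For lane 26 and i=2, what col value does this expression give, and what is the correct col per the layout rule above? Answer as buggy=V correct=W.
buggy=2 correct=4

`(lane % 4) + 2*(i % 2)`[26,2]->2
26: g=6,t=2
[2] (6+8,2*2+0) = (14,4)
col: 2 vs 4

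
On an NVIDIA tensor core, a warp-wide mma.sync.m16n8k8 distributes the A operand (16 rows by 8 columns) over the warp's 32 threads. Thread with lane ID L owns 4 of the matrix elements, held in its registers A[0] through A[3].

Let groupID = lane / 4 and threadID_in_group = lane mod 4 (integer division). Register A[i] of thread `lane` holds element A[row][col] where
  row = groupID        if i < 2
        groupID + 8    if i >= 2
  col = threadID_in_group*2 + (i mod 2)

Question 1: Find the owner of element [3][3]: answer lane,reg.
13,1

r:3=>grp=3,rB=0  c:3=>tig=1,lo=1
L=3*4+1=13  i=0*2+1=1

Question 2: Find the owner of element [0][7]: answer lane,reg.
3,1

r=0→G=0,rhi=0  c=7→T=3,p=1
L=0*4+3=3  i=0*2+1=1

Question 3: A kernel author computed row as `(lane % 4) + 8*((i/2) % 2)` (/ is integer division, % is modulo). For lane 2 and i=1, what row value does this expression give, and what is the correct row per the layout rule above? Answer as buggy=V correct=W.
buggy=2 correct=0

`(lane % 4) + 8*((i/2) % 2)`[2,1]=>2
lane 2: grp=0 (2/4), tig=2 (2%4)
i=1: r=0+0=0, c=2*2+1=5
row: 2 vs 0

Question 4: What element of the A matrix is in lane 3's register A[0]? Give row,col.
0,6

3: G=0,T=3
[0] (0+0,3*2+0) = (0,6)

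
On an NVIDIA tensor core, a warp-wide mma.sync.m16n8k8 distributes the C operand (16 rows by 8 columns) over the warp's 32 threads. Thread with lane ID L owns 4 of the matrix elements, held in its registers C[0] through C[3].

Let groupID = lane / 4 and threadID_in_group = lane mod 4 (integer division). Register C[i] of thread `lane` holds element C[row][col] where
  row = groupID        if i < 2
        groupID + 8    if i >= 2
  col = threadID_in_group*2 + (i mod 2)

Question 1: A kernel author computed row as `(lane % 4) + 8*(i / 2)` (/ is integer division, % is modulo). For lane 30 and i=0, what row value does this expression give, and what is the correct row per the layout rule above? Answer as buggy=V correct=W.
buggy=2 correct=7

`(lane % 4) + 8*(i / 2)`[30,0]=>2
lane 30: grp=7 (30/4), tig=2 (30%4)
i=0: r=7+0=7, c=2*2+0=4
row: 2 vs 7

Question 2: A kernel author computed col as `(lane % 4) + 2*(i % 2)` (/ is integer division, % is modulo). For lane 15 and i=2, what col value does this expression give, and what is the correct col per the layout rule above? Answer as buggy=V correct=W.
buggy=3 correct=6

`(lane % 4) + 2*(i % 2)`[15,2]⇒3
lane 15: gr=3 (15/4), th=3 (15%4)
i=2: r=3+8=11, c=3*2+0=6
col: 3 vs 6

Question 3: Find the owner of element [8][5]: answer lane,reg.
r=8->g=0,rb=1  c=5->t=2,b0=1
L=0*4+2=2  i=1*2+1=3

2,3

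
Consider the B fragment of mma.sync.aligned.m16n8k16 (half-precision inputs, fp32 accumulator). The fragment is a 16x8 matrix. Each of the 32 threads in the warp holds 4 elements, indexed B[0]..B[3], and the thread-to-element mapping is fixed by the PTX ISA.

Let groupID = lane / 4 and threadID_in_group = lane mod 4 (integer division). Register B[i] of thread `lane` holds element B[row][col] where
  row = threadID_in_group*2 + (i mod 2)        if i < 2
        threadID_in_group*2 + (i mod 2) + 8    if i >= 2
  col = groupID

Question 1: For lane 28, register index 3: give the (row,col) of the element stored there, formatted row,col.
28: grp=7,tig=0
[3] (0*2+1+8,7) = (9,7)

9,7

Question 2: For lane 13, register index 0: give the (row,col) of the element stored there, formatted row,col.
2,3

13: G=3,T=1
[0] (1*2+0+0,3) = (2,3)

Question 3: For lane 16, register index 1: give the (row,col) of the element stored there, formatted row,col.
16: grp=4,tig=0
[1] (0*2+1+0,4) = (1,4)

1,4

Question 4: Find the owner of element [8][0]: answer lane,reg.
c=0->g=0  r=8->rb=1,t=0,b0=0
L=0*4+0=0  i=1*2+0=2

0,2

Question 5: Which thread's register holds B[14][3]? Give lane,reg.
c=3->g=3  r=14->rb=1,t=3,b0=0
L=3*4+3=15  i=1*2+0=2

15,2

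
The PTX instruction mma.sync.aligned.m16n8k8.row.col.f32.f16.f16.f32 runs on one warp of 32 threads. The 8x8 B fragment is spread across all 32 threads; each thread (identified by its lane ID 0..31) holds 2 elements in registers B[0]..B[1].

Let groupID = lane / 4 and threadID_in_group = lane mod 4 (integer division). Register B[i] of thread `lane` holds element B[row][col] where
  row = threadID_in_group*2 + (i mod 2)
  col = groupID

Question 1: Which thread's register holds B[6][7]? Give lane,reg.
31,0

c=7→G=7  r=6→T=3,p=0
L=7*4+3=31  i=0=0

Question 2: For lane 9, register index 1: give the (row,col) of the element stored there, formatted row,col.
lane 9=>9/4=2, 9 mod 4=1
i=1  r:2·1+1=>3  c:2

3,2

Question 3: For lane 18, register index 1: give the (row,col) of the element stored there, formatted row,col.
5,4

lane 18: G=4 (18/4), T=2 (18%4)
i=1: r=2*2+1=5, c=G=4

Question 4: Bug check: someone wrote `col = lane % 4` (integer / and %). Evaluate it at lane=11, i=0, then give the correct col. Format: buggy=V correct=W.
`lane % 4`[11,0]=>3
L=11=>grp=11>>2=2, tig=11&3=3
[0]=>row 3·2+0=6  col grp=2
col: 3 vs 2

buggy=3 correct=2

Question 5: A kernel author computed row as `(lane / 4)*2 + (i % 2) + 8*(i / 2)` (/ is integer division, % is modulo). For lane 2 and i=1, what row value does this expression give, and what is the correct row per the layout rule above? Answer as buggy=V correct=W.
buggy=1 correct=5

`(lane / 4)*2 + (i % 2) + 8*(i / 2)`[2,1]→1
2: G=0,T=2
[1] (2*2+1,0) = (5,0)
row: 1 vs 5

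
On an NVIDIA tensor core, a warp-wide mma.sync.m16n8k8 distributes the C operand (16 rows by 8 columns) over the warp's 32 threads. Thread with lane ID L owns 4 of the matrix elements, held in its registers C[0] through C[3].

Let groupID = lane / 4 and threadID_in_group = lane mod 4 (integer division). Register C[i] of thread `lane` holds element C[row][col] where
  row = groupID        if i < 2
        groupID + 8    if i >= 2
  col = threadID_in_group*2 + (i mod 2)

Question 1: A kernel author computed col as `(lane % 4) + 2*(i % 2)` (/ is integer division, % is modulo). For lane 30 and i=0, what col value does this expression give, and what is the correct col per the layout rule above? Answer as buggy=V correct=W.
buggy=2 correct=4

`(lane % 4) + 2*(i % 2)`[30,0]→2
lane 30: G=7 (30/4), T=2 (30%4)
i=0: r=7+0=7, c=2*2+0=4
col: 2 vs 4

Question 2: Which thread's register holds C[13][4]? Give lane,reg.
r:13=>grp=5,rB=1  c:4=>tig=2,lo=0
L=5*4+2=22  i=1*2+0=2

22,2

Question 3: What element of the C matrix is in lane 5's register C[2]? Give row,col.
9,2

L=5→G=5>>2=1, T=5&3=1
[2]→row 1+8=9  col 1·2+0=2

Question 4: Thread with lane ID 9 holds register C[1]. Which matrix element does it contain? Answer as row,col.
lane 9=>9/4=2, 9 mod 4=1
i=1  r:2+0=>2  c:2·1+1=>3

2,3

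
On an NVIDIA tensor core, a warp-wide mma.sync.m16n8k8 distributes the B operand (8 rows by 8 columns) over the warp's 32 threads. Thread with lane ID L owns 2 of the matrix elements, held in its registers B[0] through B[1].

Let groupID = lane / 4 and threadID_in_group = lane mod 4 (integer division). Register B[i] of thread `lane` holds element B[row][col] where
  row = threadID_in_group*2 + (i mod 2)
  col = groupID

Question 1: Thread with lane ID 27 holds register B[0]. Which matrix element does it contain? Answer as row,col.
6,6

lane 27: G=6 (27/4), T=3 (27%4)
i=0: r=3*2+0=6, c=G=6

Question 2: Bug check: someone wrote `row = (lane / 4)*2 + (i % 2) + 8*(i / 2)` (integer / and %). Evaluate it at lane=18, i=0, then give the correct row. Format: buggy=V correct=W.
`(lane / 4)*2 + (i % 2) + 8*(i / 2)`[18,0]→8
L=18→G=18>>2=4, T=18&3=2
[0]→row 2·2+0=4  col G=4
row: 8 vs 4

buggy=8 correct=4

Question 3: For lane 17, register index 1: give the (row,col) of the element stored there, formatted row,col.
lane 17: grp=4 (17/4), tig=1 (17%4)
i=1: r=1*2+1=3, c=grp=4

3,4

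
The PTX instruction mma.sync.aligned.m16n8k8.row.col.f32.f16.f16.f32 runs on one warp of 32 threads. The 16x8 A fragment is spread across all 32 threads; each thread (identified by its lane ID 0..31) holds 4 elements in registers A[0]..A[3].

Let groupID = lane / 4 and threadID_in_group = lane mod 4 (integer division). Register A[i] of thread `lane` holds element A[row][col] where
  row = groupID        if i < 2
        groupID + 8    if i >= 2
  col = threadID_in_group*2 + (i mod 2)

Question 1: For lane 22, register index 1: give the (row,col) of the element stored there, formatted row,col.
22: g=5,t=2
[1] (5+0,2*2+1) = (5,5)

5,5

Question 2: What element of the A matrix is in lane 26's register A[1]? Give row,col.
L=26=>grp=26>>2=6, tig=26&3=2
[1]=>row 6+0=6  col 2·2+1=5

6,5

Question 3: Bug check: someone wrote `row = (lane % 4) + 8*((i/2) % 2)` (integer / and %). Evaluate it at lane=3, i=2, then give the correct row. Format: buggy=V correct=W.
buggy=11 correct=8

`(lane % 4) + 8*((i/2) % 2)`[3,2]=>11
L=3=>grp=3>>2=0, tig=3&3=3
[2]=>row 0+8=8  col 3·2+0=6
row: 11 vs 8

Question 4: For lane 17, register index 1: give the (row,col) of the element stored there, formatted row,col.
4,3

lane 17: gr=4 (17/4), th=1 (17%4)
i=1: r=4+0=4, c=1*2+1=3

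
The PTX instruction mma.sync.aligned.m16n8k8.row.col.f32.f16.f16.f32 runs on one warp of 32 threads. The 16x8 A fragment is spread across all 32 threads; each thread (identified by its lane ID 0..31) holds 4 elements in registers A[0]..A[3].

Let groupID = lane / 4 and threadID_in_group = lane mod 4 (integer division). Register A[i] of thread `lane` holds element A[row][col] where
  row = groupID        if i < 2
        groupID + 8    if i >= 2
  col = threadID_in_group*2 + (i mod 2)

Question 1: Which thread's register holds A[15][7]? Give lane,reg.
31,3

r:15=>grp=7,rB=1  c:7=>tig=3,lo=1
L=7*4+3=31  i=1*2+1=3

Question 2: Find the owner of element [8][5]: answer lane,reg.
r:8=>grp=0,rB=1  c:5=>tig=2,lo=1
L=0*4+2=2  i=1*2+1=3

2,3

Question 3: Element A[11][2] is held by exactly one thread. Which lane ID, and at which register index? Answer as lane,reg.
13,2

r=11⇒gr=3,Rb=1  c=2⇒th=1,odd=0
L=3*4+1=13  i=1*2+0=2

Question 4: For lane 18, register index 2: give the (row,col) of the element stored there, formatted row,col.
18: gid=4,tid=2
[2] (4+8,2*2+0) = (12,4)

12,4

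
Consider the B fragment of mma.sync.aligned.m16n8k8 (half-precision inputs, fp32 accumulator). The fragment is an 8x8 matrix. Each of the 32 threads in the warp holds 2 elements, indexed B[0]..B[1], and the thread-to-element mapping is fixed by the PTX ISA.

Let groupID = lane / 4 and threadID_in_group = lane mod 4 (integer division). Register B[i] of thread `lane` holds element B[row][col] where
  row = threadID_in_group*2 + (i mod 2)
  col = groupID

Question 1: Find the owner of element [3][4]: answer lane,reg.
17,1

c=4→G=4  r=3→T=1,p=1
L=4*4+1=17  i=1=1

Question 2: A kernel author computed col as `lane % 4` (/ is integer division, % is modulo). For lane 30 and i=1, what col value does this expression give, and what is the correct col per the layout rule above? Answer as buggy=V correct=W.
`lane % 4`[30,1]→2
30: G=7,T=2
[1] (2*2+1,7) = (5,7)
col: 2 vs 7

buggy=2 correct=7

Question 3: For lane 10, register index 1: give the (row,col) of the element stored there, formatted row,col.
5,2

lane 10: g=2 (10/4), t=2 (10%4)
i=1: r=2*2+1=5, c=g=2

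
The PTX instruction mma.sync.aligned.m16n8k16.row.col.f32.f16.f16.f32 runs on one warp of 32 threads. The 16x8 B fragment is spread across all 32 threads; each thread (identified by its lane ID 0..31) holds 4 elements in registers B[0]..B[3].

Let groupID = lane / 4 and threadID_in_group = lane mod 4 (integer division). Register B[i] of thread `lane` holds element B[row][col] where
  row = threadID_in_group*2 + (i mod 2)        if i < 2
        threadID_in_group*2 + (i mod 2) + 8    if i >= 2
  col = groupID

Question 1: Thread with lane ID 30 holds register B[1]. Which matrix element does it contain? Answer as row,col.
5,7

lane 30: gid=7 (30/4), tid=2 (30%4)
i=1: r=2*2+1+0=5, c=gid=7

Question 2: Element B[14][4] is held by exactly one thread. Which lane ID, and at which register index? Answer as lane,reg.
19,2

c=4→G=4  r=14→rhi=1,T=3,p=0
L=4*4+3=19  i=1*2+0=2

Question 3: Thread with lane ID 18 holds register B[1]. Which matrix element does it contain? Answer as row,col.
5,4

L=18->g=18>>2=4, t=18&3=2
[1]->row 2·2+1+0=5  col g=4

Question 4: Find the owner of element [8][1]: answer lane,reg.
c=1->g=1  r=8->rb=1,t=0,b0=0
L=1*4+0=4  i=1*2+0=2

4,2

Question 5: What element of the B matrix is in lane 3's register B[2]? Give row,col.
L=3⇒gr=3>>2=0, th=3&3=3
[2]⇒row 3·2+0+8=14  col gr=0

14,0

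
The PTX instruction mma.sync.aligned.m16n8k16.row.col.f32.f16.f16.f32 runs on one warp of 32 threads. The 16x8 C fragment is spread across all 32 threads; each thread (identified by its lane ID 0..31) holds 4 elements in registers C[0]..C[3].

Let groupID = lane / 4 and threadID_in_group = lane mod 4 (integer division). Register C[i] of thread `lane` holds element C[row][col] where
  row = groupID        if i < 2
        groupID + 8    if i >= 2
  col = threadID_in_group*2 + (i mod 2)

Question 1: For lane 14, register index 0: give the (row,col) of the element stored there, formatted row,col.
lane 14→14/4=3, 14 mod 4=2
i=0  r:3+0→3  c:2·2+0→4

3,4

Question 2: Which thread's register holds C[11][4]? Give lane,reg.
14,2

r: 11->gid=3,r8=1  c: 4->tid=2,i&1=0
L=3*4+2=14  i=1*2+0=2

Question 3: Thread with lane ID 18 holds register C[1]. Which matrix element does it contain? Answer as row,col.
18: G=4,T=2
[1] (4+0,2*2+1) = (4,5)

4,5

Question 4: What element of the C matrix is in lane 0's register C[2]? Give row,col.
lane 0=>0/4=0, 0 mod 4=0
i=2  r:0+8=>8  c:2·0+0=>0

8,0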